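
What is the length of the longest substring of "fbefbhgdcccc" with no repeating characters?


Input: "fbefbhgdcccc"
Sliding window (track last position of each char):
  Position 0 ('f'): window [0,0] length 1 -- new best
  Position 1 ('b'): window [0,1] length 2 -- new best
  Position 2 ('e'): window [0,2] length 3 -- new best
  Position 3 ('f'): repeat (last at 0), move window start to 1
  Position 3 ('f'): window [1,3] length 3
  Position 4 ('b'): repeat (last at 1), move window start to 2
  Position 4 ('b'): window [2,4] length 3
  Position 5 ('h'): window [2,5] length 4 -- new best
  Position 6 ('g'): window [2,6] length 5 -- new best
  Position 7 ('d'): window [2,7] length 6 -- new best
  Position 8 ('c'): window [2,8] length 7 -- new best
  Position 9 ('c'): repeat (last at 8), move window start to 9
  Position 9 ('c'): window [9,9] length 1
  Position 10 ('c'): repeat (last at 9), move window start to 10
  Position 10 ('c'): window [10,10] length 1
  Position 11 ('c'): repeat (last at 10), move window start to 11
  Position 11 ('c'): window [11,11] length 1
Longest substring with no repeats: "efbhgdc" with length 7

7


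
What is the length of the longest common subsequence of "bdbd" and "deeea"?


LCS of "bdbd" and "deeea"
DP table:
           d    e    e    e    a
      0    0    0    0    0    0
  b   0    0    0    0    0    0
  d   0    1    1    1    1    1
  b   0    1    1    1    1    1
  d   0    1    1    1    1    1
LCS length = dp[4][5] = 1

1


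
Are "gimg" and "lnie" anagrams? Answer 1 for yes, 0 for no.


Strings: "gimg", "lnie"
Sorted first:  ggim
Sorted second: eiln
Differ at position 0: 'g' vs 'e' => not anagrams

0


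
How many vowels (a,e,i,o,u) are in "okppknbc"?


Input: okppknbc
Checking each character:
  'o' at position 0: vowel (running total: 1)
  'k' at position 1: consonant
  'p' at position 2: consonant
  'p' at position 3: consonant
  'k' at position 4: consonant
  'n' at position 5: consonant
  'b' at position 6: consonant
  'c' at position 7: consonant
Total vowels: 1

1


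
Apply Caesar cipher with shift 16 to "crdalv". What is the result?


Caesar cipher: shift "crdalv" by 16
  'c' (pos 2) + 16 = pos 18 = 's'
  'r' (pos 17) + 16 = pos 7 = 'h'
  'd' (pos 3) + 16 = pos 19 = 't'
  'a' (pos 0) + 16 = pos 16 = 'q'
  'l' (pos 11) + 16 = pos 1 = 'b'
  'v' (pos 21) + 16 = pos 11 = 'l'
Result: shtqbl

shtqbl


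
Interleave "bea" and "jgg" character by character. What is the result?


Interleaving "bea" and "jgg":
  Position 0: 'b' from first, 'j' from second => "bj"
  Position 1: 'e' from first, 'g' from second => "eg"
  Position 2: 'a' from first, 'g' from second => "ag"
Result: bjegag

bjegag


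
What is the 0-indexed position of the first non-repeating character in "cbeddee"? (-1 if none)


Input: cbeddee
Character frequencies:
  'b': 1
  'c': 1
  'd': 2
  'e': 3
Scanning left to right for freq == 1:
  Position 0 ('c'): unique! => answer = 0

0


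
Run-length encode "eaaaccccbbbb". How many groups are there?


Input: eaaaccccbbbb
Scanning for consecutive runs:
  Group 1: 'e' x 1 (positions 0-0)
  Group 2: 'a' x 3 (positions 1-3)
  Group 3: 'c' x 4 (positions 4-7)
  Group 4: 'b' x 4 (positions 8-11)
Total groups: 4

4


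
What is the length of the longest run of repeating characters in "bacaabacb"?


Input: "bacaabacb"
Scanning for longest run:
  Position 1 ('a'): new char, reset run to 1
  Position 2 ('c'): new char, reset run to 1
  Position 3 ('a'): new char, reset run to 1
  Position 4 ('a'): continues run of 'a', length=2
  Position 5 ('b'): new char, reset run to 1
  Position 6 ('a'): new char, reset run to 1
  Position 7 ('c'): new char, reset run to 1
  Position 8 ('b'): new char, reset run to 1
Longest run: 'a' with length 2

2


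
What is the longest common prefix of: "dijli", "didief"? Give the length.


Words: dijli, didief
  Position 0: all 'd' => match
  Position 1: all 'i' => match
  Position 2: ('j', 'd') => mismatch, stop
LCP = "di" (length 2)

2


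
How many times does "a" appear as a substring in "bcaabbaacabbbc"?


Searching for "a" in "bcaabbaacabbbc"
Scanning each position:
  Position 0: "b" => no
  Position 1: "c" => no
  Position 2: "a" => MATCH
  Position 3: "a" => MATCH
  Position 4: "b" => no
  Position 5: "b" => no
  Position 6: "a" => MATCH
  Position 7: "a" => MATCH
  Position 8: "c" => no
  Position 9: "a" => MATCH
  Position 10: "b" => no
  Position 11: "b" => no
  Position 12: "b" => no
  Position 13: "c" => no
Total occurrences: 5

5


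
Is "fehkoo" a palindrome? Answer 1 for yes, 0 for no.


Input: fehkoo
Reversed: ookhef
  Compare pos 0 ('f') with pos 5 ('o'): MISMATCH
  Compare pos 1 ('e') with pos 4 ('o'): MISMATCH
  Compare pos 2 ('h') with pos 3 ('k'): MISMATCH
Result: not a palindrome

0


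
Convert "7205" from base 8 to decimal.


Input: "7205" in base 8
Positional expansion:
  Digit '7' (value 7) x 8^3 = 3584
  Digit '2' (value 2) x 8^2 = 128
  Digit '0' (value 0) x 8^1 = 0
  Digit '5' (value 5) x 8^0 = 5
Sum = 3717

3717


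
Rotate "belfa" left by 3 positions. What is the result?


Input: "belfa", rotate left by 3
First 3 characters: "bel"
Remaining characters: "fa"
Concatenate remaining + first: "fa" + "bel" = "fabel"

fabel


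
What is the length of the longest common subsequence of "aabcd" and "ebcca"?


LCS of "aabcd" and "ebcca"
DP table:
           e    b    c    c    a
      0    0    0    0    0    0
  a   0    0    0    0    0    1
  a   0    0    0    0    0    1
  b   0    0    1    1    1    1
  c   0    0    1    2    2    2
  d   0    0    1    2    2    2
LCS length = dp[5][5] = 2

2


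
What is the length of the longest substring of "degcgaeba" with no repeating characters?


Input: "degcgaeba"
Sliding window (track last position of each char):
  Position 0 ('d'): window [0,0] length 1 -- new best
  Position 1 ('e'): window [0,1] length 2 -- new best
  Position 2 ('g'): window [0,2] length 3 -- new best
  Position 3 ('c'): window [0,3] length 4 -- new best
  Position 4 ('g'): repeat (last at 2), move window start to 3
  Position 4 ('g'): window [3,4] length 2
  Position 5 ('a'): window [3,5] length 3
  Position 6 ('e'): window [3,6] length 4
  Position 7 ('b'): window [3,7] length 5 -- new best
  Position 8 ('a'): repeat (last at 5), move window start to 6
  Position 8 ('a'): window [6,8] length 3
Longest substring with no repeats: "cgaeb" with length 5

5


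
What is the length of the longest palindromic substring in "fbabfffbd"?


Input: "fbabfffbd"
Checking substrings for palindromes:
  [0:5] "fbabf" (len 5) => palindrome
  [3:8] "bfffb" (len 5) => palindrome
  [1:4] "bab" (len 3) => palindrome
  [4:7] "fff" (len 3) => palindrome
  [4:6] "ff" (len 2) => palindrome
  [5:7] "ff" (len 2) => palindrome
Longest palindromic substring: "fbabf" with length 5

5


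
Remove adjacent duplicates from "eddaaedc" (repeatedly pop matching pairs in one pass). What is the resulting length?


Input: eddaaedc
Stack-based adjacent duplicate removal:
  Read 'e': push. Stack: e
  Read 'd': push. Stack: ed
  Read 'd': matches stack top 'd' => pop. Stack: e
  Read 'a': push. Stack: ea
  Read 'a': matches stack top 'a' => pop. Stack: e
  Read 'e': matches stack top 'e' => pop. Stack: (empty)
  Read 'd': push. Stack: d
  Read 'c': push. Stack: dc
Final stack: "dc" (length 2)

2


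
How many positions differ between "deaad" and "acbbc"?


Comparing "deaad" and "acbbc" position by position:
  Position 0: 'd' vs 'a' => DIFFER
  Position 1: 'e' vs 'c' => DIFFER
  Position 2: 'a' vs 'b' => DIFFER
  Position 3: 'a' vs 'b' => DIFFER
  Position 4: 'd' vs 'c' => DIFFER
Positions that differ: 5

5


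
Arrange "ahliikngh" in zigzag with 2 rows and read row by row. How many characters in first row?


Zigzag "ahliikngh" into 2 rows:
Placing characters:
  'a' => row 0
  'h' => row 1
  'l' => row 0
  'i' => row 1
  'i' => row 0
  'k' => row 1
  'n' => row 0
  'g' => row 1
  'h' => row 0
Rows:
  Row 0: "alinh"
  Row 1: "hikg"
First row length: 5

5


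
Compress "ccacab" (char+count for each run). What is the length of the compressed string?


Input: ccacab
Runs:
  'c' x 2 => "c2"
  'a' x 1 => "a1"
  'c' x 1 => "c1"
  'a' x 1 => "a1"
  'b' x 1 => "b1"
Compressed: "c2a1c1a1b1"
Compressed length: 10

10


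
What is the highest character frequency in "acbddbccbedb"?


Input: acbddbccbedb
Character counts:
  'a': 1
  'b': 4
  'c': 3
  'd': 3
  'e': 1
Maximum frequency: 4

4


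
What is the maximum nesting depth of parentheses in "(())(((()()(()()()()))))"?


Input: "(())(((()()(()()()()))))"
Tracking depth:
  Position 0 '(': depth becomes 1
  Position 1 '(': depth becomes 2
  Position 2 ')': depth becomes 1
  Position 3 ')': depth becomes 0
  Position 4 '(': depth becomes 1
  Position 5 '(': depth becomes 2
  Position 6 '(': depth becomes 3
  Position 7 '(': depth becomes 4
  Position 8 ')': depth becomes 3
  Position 9 '(': depth becomes 4
  Position 10 ')': depth becomes 3
  Position 11 '(': depth becomes 4
  Position 12 '(': depth becomes 5
  Position 13 ')': depth becomes 4
  Position 14 '(': depth becomes 5
  Position 15 ')': depth becomes 4
  Position 16 '(': depth becomes 5
  Position 17 ')': depth becomes 4
  Position 18 '(': depth becomes 5
  Position 19 ')': depth becomes 4
  Position 20 ')': depth becomes 3
  Position 21 ')': depth becomes 2
  Position 22 ')': depth becomes 1
  Position 23 ')': depth becomes 0
Maximum depth reached: 5

5


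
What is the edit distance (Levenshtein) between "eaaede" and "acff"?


Computing edit distance: "eaaede" -> "acff"
DP table:
           a    c    f    f
      0    1    2    3    4
  e   1    1    2    3    4
  a   2    1    2    3    4
  a   3    2    2    3    4
  e   4    3    3    3    4
  d   5    4    4    4    4
  e   6    5    5    5    5
Edit distance = dp[6][4] = 5

5


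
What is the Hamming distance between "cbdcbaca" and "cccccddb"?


Comparing "cbdcbaca" and "cccccddb" position by position:
  Position 0: 'c' vs 'c' => same
  Position 1: 'b' vs 'c' => differ
  Position 2: 'd' vs 'c' => differ
  Position 3: 'c' vs 'c' => same
  Position 4: 'b' vs 'c' => differ
  Position 5: 'a' vs 'd' => differ
  Position 6: 'c' vs 'd' => differ
  Position 7: 'a' vs 'b' => differ
Total differences (Hamming distance): 6

6


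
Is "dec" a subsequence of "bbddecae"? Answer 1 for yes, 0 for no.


Check if "dec" is a subsequence of "bbddecae"
Greedy scan:
  Position 0 ('b'): no match needed
  Position 1 ('b'): no match needed
  Position 2 ('d'): matches sub[0] = 'd'
  Position 3 ('d'): no match needed
  Position 4 ('e'): matches sub[1] = 'e'
  Position 5 ('c'): matches sub[2] = 'c'
  Position 6 ('a'): no match needed
  Position 7 ('e'): no match needed
All 3 characters matched => is a subsequence

1


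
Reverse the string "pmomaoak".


Input: pmomaoak
Reading characters right to left:
  Position 7: 'k'
  Position 6: 'a'
  Position 5: 'o'
  Position 4: 'a'
  Position 3: 'm'
  Position 2: 'o'
  Position 1: 'm'
  Position 0: 'p'
Reversed: kaoamomp

kaoamomp


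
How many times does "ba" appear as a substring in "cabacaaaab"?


Searching for "ba" in "cabacaaaab"
Scanning each position:
  Position 0: "ca" => no
  Position 1: "ab" => no
  Position 2: "ba" => MATCH
  Position 3: "ac" => no
  Position 4: "ca" => no
  Position 5: "aa" => no
  Position 6: "aa" => no
  Position 7: "aa" => no
  Position 8: "ab" => no
Total occurrences: 1

1


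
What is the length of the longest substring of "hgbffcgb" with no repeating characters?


Input: "hgbffcgb"
Sliding window (track last position of each char):
  Position 0 ('h'): window [0,0] length 1 -- new best
  Position 1 ('g'): window [0,1] length 2 -- new best
  Position 2 ('b'): window [0,2] length 3 -- new best
  Position 3 ('f'): window [0,3] length 4 -- new best
  Position 4 ('f'): repeat (last at 3), move window start to 4
  Position 4 ('f'): window [4,4] length 1
  Position 5 ('c'): window [4,5] length 2
  Position 6 ('g'): window [4,6] length 3
  Position 7 ('b'): window [4,7] length 4
Longest substring with no repeats: "hgbf" with length 4

4


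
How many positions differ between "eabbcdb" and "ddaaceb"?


Comparing "eabbcdb" and "ddaaceb" position by position:
  Position 0: 'e' vs 'd' => DIFFER
  Position 1: 'a' vs 'd' => DIFFER
  Position 2: 'b' vs 'a' => DIFFER
  Position 3: 'b' vs 'a' => DIFFER
  Position 4: 'c' vs 'c' => same
  Position 5: 'd' vs 'e' => DIFFER
  Position 6: 'b' vs 'b' => same
Positions that differ: 5

5


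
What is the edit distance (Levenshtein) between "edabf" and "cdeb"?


Computing edit distance: "edabf" -> "cdeb"
DP table:
           c    d    e    b
      0    1    2    3    4
  e   1    1    2    2    3
  d   2    2    1    2    3
  a   3    3    2    2    3
  b   4    4    3    3    2
  f   5    5    4    4    3
Edit distance = dp[5][4] = 3

3


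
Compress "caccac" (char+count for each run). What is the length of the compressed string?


Input: caccac
Runs:
  'c' x 1 => "c1"
  'a' x 1 => "a1"
  'c' x 2 => "c2"
  'a' x 1 => "a1"
  'c' x 1 => "c1"
Compressed: "c1a1c2a1c1"
Compressed length: 10

10


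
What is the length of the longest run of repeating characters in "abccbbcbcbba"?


Input: "abccbbcbcbba"
Scanning for longest run:
  Position 1 ('b'): new char, reset run to 1
  Position 2 ('c'): new char, reset run to 1
  Position 3 ('c'): continues run of 'c', length=2
  Position 4 ('b'): new char, reset run to 1
  Position 5 ('b'): continues run of 'b', length=2
  Position 6 ('c'): new char, reset run to 1
  Position 7 ('b'): new char, reset run to 1
  Position 8 ('c'): new char, reset run to 1
  Position 9 ('b'): new char, reset run to 1
  Position 10 ('b'): continues run of 'b', length=2
  Position 11 ('a'): new char, reset run to 1
Longest run: 'c' with length 2

2


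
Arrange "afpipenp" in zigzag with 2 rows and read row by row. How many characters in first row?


Zigzag "afpipenp" into 2 rows:
Placing characters:
  'a' => row 0
  'f' => row 1
  'p' => row 0
  'i' => row 1
  'p' => row 0
  'e' => row 1
  'n' => row 0
  'p' => row 1
Rows:
  Row 0: "appn"
  Row 1: "fiep"
First row length: 4

4


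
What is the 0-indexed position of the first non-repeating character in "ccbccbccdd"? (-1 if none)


Input: ccbccbccdd
Character frequencies:
  'b': 2
  'c': 6
  'd': 2
Scanning left to right for freq == 1:
  Position 0 ('c'): freq=6, skip
  Position 1 ('c'): freq=6, skip
  Position 2 ('b'): freq=2, skip
  Position 3 ('c'): freq=6, skip
  Position 4 ('c'): freq=6, skip
  Position 5 ('b'): freq=2, skip
  Position 6 ('c'): freq=6, skip
  Position 7 ('c'): freq=6, skip
  Position 8 ('d'): freq=2, skip
  Position 9 ('d'): freq=2, skip
  No unique character found => answer = -1

-1


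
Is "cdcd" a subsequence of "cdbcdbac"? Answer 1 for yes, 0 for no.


Check if "cdcd" is a subsequence of "cdbcdbac"
Greedy scan:
  Position 0 ('c'): matches sub[0] = 'c'
  Position 1 ('d'): matches sub[1] = 'd'
  Position 2 ('b'): no match needed
  Position 3 ('c'): matches sub[2] = 'c'
  Position 4 ('d'): matches sub[3] = 'd'
  Position 5 ('b'): no match needed
  Position 6 ('a'): no match needed
  Position 7 ('c'): no match needed
All 4 characters matched => is a subsequence

1


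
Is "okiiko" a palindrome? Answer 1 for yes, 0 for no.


Input: okiiko
Reversed: okiiko
  Compare pos 0 ('o') with pos 5 ('o'): match
  Compare pos 1 ('k') with pos 4 ('k'): match
  Compare pos 2 ('i') with pos 3 ('i'): match
Result: palindrome

1


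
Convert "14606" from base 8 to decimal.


Input: "14606" in base 8
Positional expansion:
  Digit '1' (value 1) x 8^4 = 4096
  Digit '4' (value 4) x 8^3 = 2048
  Digit '6' (value 6) x 8^2 = 384
  Digit '0' (value 0) x 8^1 = 0
  Digit '6' (value 6) x 8^0 = 6
Sum = 6534

6534


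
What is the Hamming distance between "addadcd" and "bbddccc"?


Comparing "addadcd" and "bbddccc" position by position:
  Position 0: 'a' vs 'b' => differ
  Position 1: 'd' vs 'b' => differ
  Position 2: 'd' vs 'd' => same
  Position 3: 'a' vs 'd' => differ
  Position 4: 'd' vs 'c' => differ
  Position 5: 'c' vs 'c' => same
  Position 6: 'd' vs 'c' => differ
Total differences (Hamming distance): 5

5


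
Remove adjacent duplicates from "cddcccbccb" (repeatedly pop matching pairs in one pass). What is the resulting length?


Input: cddcccbccb
Stack-based adjacent duplicate removal:
  Read 'c': push. Stack: c
  Read 'd': push. Stack: cd
  Read 'd': matches stack top 'd' => pop. Stack: c
  Read 'c': matches stack top 'c' => pop. Stack: (empty)
  Read 'c': push. Stack: c
  Read 'c': matches stack top 'c' => pop. Stack: (empty)
  Read 'b': push. Stack: b
  Read 'c': push. Stack: bc
  Read 'c': matches stack top 'c' => pop. Stack: b
  Read 'b': matches stack top 'b' => pop. Stack: (empty)
Final stack: "" (length 0)

0


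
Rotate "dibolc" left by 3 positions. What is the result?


Input: "dibolc", rotate left by 3
First 3 characters: "dib"
Remaining characters: "olc"
Concatenate remaining + first: "olc" + "dib" = "olcdib"

olcdib


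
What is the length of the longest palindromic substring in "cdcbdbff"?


Input: "cdcbdbff"
Checking substrings for palindromes:
  [0:3] "cdc" (len 3) => palindrome
  [3:6] "bdb" (len 3) => palindrome
  [6:8] "ff" (len 2) => palindrome
Longest palindromic substring: "cdc" with length 3

3


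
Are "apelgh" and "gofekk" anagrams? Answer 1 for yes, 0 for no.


Strings: "apelgh", "gofekk"
Sorted first:  aeghlp
Sorted second: efgkko
Differ at position 0: 'a' vs 'e' => not anagrams

0


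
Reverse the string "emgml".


Input: emgml
Reading characters right to left:
  Position 4: 'l'
  Position 3: 'm'
  Position 2: 'g'
  Position 1: 'm'
  Position 0: 'e'
Reversed: lmgme

lmgme


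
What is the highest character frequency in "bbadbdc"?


Input: bbadbdc
Character counts:
  'a': 1
  'b': 3
  'c': 1
  'd': 2
Maximum frequency: 3

3


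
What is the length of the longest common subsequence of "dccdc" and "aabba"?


LCS of "dccdc" and "aabba"
DP table:
           a    a    b    b    a
      0    0    0    0    0    0
  d   0    0    0    0    0    0
  c   0    0    0    0    0    0
  c   0    0    0    0    0    0
  d   0    0    0    0    0    0
  c   0    0    0    0    0    0
LCS length = dp[5][5] = 0

0


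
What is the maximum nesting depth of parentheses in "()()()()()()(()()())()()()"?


Input: "()()()()()()(()()())()()()"
Tracking depth:
  Position 0 '(': depth becomes 1
  Position 1 ')': depth becomes 0
  Position 2 '(': depth becomes 1
  Position 3 ')': depth becomes 0
  Position 4 '(': depth becomes 1
  Position 5 ')': depth becomes 0
  Position 6 '(': depth becomes 1
  Position 7 ')': depth becomes 0
  Position 8 '(': depth becomes 1
  Position 9 ')': depth becomes 0
  Position 10 '(': depth becomes 1
  Position 11 ')': depth becomes 0
  Position 12 '(': depth becomes 1
  Position 13 '(': depth becomes 2
  Position 14 ')': depth becomes 1
  Position 15 '(': depth becomes 2
  Position 16 ')': depth becomes 1
  Position 17 '(': depth becomes 2
  Position 18 ')': depth becomes 1
  Position 19 ')': depth becomes 0
  Position 20 '(': depth becomes 1
  Position 21 ')': depth becomes 0
  Position 22 '(': depth becomes 1
  Position 23 ')': depth becomes 0
  Position 24 '(': depth becomes 1
  Position 25 ')': depth becomes 0
Maximum depth reached: 2

2


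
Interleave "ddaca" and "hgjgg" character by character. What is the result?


Interleaving "ddaca" and "hgjgg":
  Position 0: 'd' from first, 'h' from second => "dh"
  Position 1: 'd' from first, 'g' from second => "dg"
  Position 2: 'a' from first, 'j' from second => "aj"
  Position 3: 'c' from first, 'g' from second => "cg"
  Position 4: 'a' from first, 'g' from second => "ag"
Result: dhdgajcgag

dhdgajcgag


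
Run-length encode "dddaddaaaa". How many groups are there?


Input: dddaddaaaa
Scanning for consecutive runs:
  Group 1: 'd' x 3 (positions 0-2)
  Group 2: 'a' x 1 (positions 3-3)
  Group 3: 'd' x 2 (positions 4-5)
  Group 4: 'a' x 4 (positions 6-9)
Total groups: 4

4


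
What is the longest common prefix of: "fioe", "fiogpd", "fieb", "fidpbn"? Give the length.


Words: fioe, fiogpd, fieb, fidpbn
  Position 0: all 'f' => match
  Position 1: all 'i' => match
  Position 2: ('o', 'o', 'e', 'd') => mismatch, stop
LCP = "fi" (length 2)

2


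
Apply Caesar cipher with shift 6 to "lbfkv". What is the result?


Caesar cipher: shift "lbfkv" by 6
  'l' (pos 11) + 6 = pos 17 = 'r'
  'b' (pos 1) + 6 = pos 7 = 'h'
  'f' (pos 5) + 6 = pos 11 = 'l'
  'k' (pos 10) + 6 = pos 16 = 'q'
  'v' (pos 21) + 6 = pos 1 = 'b'
Result: rhlqb

rhlqb


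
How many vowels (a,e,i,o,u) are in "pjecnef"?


Input: pjecnef
Checking each character:
  'p' at position 0: consonant
  'j' at position 1: consonant
  'e' at position 2: vowel (running total: 1)
  'c' at position 3: consonant
  'n' at position 4: consonant
  'e' at position 5: vowel (running total: 2)
  'f' at position 6: consonant
Total vowels: 2

2


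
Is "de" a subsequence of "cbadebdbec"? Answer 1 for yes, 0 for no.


Check if "de" is a subsequence of "cbadebdbec"
Greedy scan:
  Position 0 ('c'): no match needed
  Position 1 ('b'): no match needed
  Position 2 ('a'): no match needed
  Position 3 ('d'): matches sub[0] = 'd'
  Position 4 ('e'): matches sub[1] = 'e'
  Position 5 ('b'): no match needed
  Position 6 ('d'): no match needed
  Position 7 ('b'): no match needed
  Position 8 ('e'): no match needed
  Position 9 ('c'): no match needed
All 2 characters matched => is a subsequence

1


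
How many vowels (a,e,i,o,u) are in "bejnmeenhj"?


Input: bejnmeenhj
Checking each character:
  'b' at position 0: consonant
  'e' at position 1: vowel (running total: 1)
  'j' at position 2: consonant
  'n' at position 3: consonant
  'm' at position 4: consonant
  'e' at position 5: vowel (running total: 2)
  'e' at position 6: vowel (running total: 3)
  'n' at position 7: consonant
  'h' at position 8: consonant
  'j' at position 9: consonant
Total vowels: 3

3


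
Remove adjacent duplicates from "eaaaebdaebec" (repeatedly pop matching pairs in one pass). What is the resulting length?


Input: eaaaebdaebec
Stack-based adjacent duplicate removal:
  Read 'e': push. Stack: e
  Read 'a': push. Stack: ea
  Read 'a': matches stack top 'a' => pop. Stack: e
  Read 'a': push. Stack: ea
  Read 'e': push. Stack: eae
  Read 'b': push. Stack: eaeb
  Read 'd': push. Stack: eaebd
  Read 'a': push. Stack: eaebda
  Read 'e': push. Stack: eaebdae
  Read 'b': push. Stack: eaebdaeb
  Read 'e': push. Stack: eaebdaebe
  Read 'c': push. Stack: eaebdaebec
Final stack: "eaebdaebec" (length 10)

10


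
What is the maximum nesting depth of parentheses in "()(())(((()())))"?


Input: "()(())(((()())))"
Tracking depth:
  Position 0 '(': depth becomes 1
  Position 1 ')': depth becomes 0
  Position 2 '(': depth becomes 1
  Position 3 '(': depth becomes 2
  Position 4 ')': depth becomes 1
  Position 5 ')': depth becomes 0
  Position 6 '(': depth becomes 1
  Position 7 '(': depth becomes 2
  Position 8 '(': depth becomes 3
  Position 9 '(': depth becomes 4
  Position 10 ')': depth becomes 3
  Position 11 '(': depth becomes 4
  Position 12 ')': depth becomes 3
  Position 13 ')': depth becomes 2
  Position 14 ')': depth becomes 1
  Position 15 ')': depth becomes 0
Maximum depth reached: 4

4


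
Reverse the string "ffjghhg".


Input: ffjghhg
Reading characters right to left:
  Position 6: 'g'
  Position 5: 'h'
  Position 4: 'h'
  Position 3: 'g'
  Position 2: 'j'
  Position 1: 'f'
  Position 0: 'f'
Reversed: ghhgjff

ghhgjff


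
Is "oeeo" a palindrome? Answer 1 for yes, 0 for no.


Input: oeeo
Reversed: oeeo
  Compare pos 0 ('o') with pos 3 ('o'): match
  Compare pos 1 ('e') with pos 2 ('e'): match
Result: palindrome

1


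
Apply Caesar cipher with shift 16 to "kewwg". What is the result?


Caesar cipher: shift "kewwg" by 16
  'k' (pos 10) + 16 = pos 0 = 'a'
  'e' (pos 4) + 16 = pos 20 = 'u'
  'w' (pos 22) + 16 = pos 12 = 'm'
  'w' (pos 22) + 16 = pos 12 = 'm'
  'g' (pos 6) + 16 = pos 22 = 'w'
Result: aummw

aummw


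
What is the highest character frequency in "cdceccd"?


Input: cdceccd
Character counts:
  'c': 4
  'd': 2
  'e': 1
Maximum frequency: 4

4


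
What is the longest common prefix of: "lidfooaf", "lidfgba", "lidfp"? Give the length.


Words: lidfooaf, lidfgba, lidfp
  Position 0: all 'l' => match
  Position 1: all 'i' => match
  Position 2: all 'd' => match
  Position 3: all 'f' => match
  Position 4: ('o', 'g', 'p') => mismatch, stop
LCP = "lidf" (length 4)

4


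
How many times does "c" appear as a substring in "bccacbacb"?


Searching for "c" in "bccacbacb"
Scanning each position:
  Position 0: "b" => no
  Position 1: "c" => MATCH
  Position 2: "c" => MATCH
  Position 3: "a" => no
  Position 4: "c" => MATCH
  Position 5: "b" => no
  Position 6: "a" => no
  Position 7: "c" => MATCH
  Position 8: "b" => no
Total occurrences: 4

4


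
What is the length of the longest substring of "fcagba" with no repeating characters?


Input: "fcagba"
Sliding window (track last position of each char):
  Position 0 ('f'): window [0,0] length 1 -- new best
  Position 1 ('c'): window [0,1] length 2 -- new best
  Position 2 ('a'): window [0,2] length 3 -- new best
  Position 3 ('g'): window [0,3] length 4 -- new best
  Position 4 ('b'): window [0,4] length 5 -- new best
  Position 5 ('a'): repeat (last at 2), move window start to 3
  Position 5 ('a'): window [3,5] length 3
Longest substring with no repeats: "fcagb" with length 5

5


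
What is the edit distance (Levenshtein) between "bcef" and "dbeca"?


Computing edit distance: "bcef" -> "dbeca"
DP table:
           d    b    e    c    a
      0    1    2    3    4    5
  b   1    1    1    2    3    4
  c   2    2    2    2    2    3
  e   3    3    3    2    3    3
  f   4    4    4    3    3    4
Edit distance = dp[4][5] = 4

4


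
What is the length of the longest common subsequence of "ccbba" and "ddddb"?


LCS of "ccbba" and "ddddb"
DP table:
           d    d    d    d    b
      0    0    0    0    0    0
  c   0    0    0    0    0    0
  c   0    0    0    0    0    0
  b   0    0    0    0    0    1
  b   0    0    0    0    0    1
  a   0    0    0    0    0    1
LCS length = dp[5][5] = 1

1


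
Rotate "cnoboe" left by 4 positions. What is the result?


Input: "cnoboe", rotate left by 4
First 4 characters: "cnob"
Remaining characters: "oe"
Concatenate remaining + first: "oe" + "cnob" = "oecnob"

oecnob


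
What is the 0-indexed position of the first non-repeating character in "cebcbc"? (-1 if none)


Input: cebcbc
Character frequencies:
  'b': 2
  'c': 3
  'e': 1
Scanning left to right for freq == 1:
  Position 0 ('c'): freq=3, skip
  Position 1 ('e'): unique! => answer = 1

1


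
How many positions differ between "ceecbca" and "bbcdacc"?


Comparing "ceecbca" and "bbcdacc" position by position:
  Position 0: 'c' vs 'b' => DIFFER
  Position 1: 'e' vs 'b' => DIFFER
  Position 2: 'e' vs 'c' => DIFFER
  Position 3: 'c' vs 'd' => DIFFER
  Position 4: 'b' vs 'a' => DIFFER
  Position 5: 'c' vs 'c' => same
  Position 6: 'a' vs 'c' => DIFFER
Positions that differ: 6

6


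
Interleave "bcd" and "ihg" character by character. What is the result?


Interleaving "bcd" and "ihg":
  Position 0: 'b' from first, 'i' from second => "bi"
  Position 1: 'c' from first, 'h' from second => "ch"
  Position 2: 'd' from first, 'g' from second => "dg"
Result: bichdg

bichdg


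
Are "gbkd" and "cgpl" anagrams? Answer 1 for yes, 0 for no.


Strings: "gbkd", "cgpl"
Sorted first:  bdgk
Sorted second: cglp
Differ at position 0: 'b' vs 'c' => not anagrams

0


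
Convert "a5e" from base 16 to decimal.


Input: "a5e" in base 16
Positional expansion:
  Digit 'a' (value 10) x 16^2 = 2560
  Digit '5' (value 5) x 16^1 = 80
  Digit 'e' (value 14) x 16^0 = 14
Sum = 2654

2654


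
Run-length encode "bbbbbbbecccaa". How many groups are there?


Input: bbbbbbbecccaa
Scanning for consecutive runs:
  Group 1: 'b' x 7 (positions 0-6)
  Group 2: 'e' x 1 (positions 7-7)
  Group 3: 'c' x 3 (positions 8-10)
  Group 4: 'a' x 2 (positions 11-12)
Total groups: 4

4


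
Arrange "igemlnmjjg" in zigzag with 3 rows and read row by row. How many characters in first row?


Zigzag "igemlnmjjg" into 3 rows:
Placing characters:
  'i' => row 0
  'g' => row 1
  'e' => row 2
  'm' => row 1
  'l' => row 0
  'n' => row 1
  'm' => row 2
  'j' => row 1
  'j' => row 0
  'g' => row 1
Rows:
  Row 0: "ilj"
  Row 1: "gmnjg"
  Row 2: "em"
First row length: 3

3


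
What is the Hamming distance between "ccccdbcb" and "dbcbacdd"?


Comparing "ccccdbcb" and "dbcbacdd" position by position:
  Position 0: 'c' vs 'd' => differ
  Position 1: 'c' vs 'b' => differ
  Position 2: 'c' vs 'c' => same
  Position 3: 'c' vs 'b' => differ
  Position 4: 'd' vs 'a' => differ
  Position 5: 'b' vs 'c' => differ
  Position 6: 'c' vs 'd' => differ
  Position 7: 'b' vs 'd' => differ
Total differences (Hamming distance): 7

7


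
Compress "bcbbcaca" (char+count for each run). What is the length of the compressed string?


Input: bcbbcaca
Runs:
  'b' x 1 => "b1"
  'c' x 1 => "c1"
  'b' x 2 => "b2"
  'c' x 1 => "c1"
  'a' x 1 => "a1"
  'c' x 1 => "c1"
  'a' x 1 => "a1"
Compressed: "b1c1b2c1a1c1a1"
Compressed length: 14

14


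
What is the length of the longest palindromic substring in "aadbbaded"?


Input: "aadbbaded"
Checking substrings for palindromes:
  [6:9] "ded" (len 3) => palindrome
  [0:2] "aa" (len 2) => palindrome
  [3:5] "bb" (len 2) => palindrome
Longest palindromic substring: "ded" with length 3

3


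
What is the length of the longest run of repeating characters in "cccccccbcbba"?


Input: "cccccccbcbba"
Scanning for longest run:
  Position 1 ('c'): continues run of 'c', length=2
  Position 2 ('c'): continues run of 'c', length=3
  Position 3 ('c'): continues run of 'c', length=4
  Position 4 ('c'): continues run of 'c', length=5
  Position 5 ('c'): continues run of 'c', length=6
  Position 6 ('c'): continues run of 'c', length=7
  Position 7 ('b'): new char, reset run to 1
  Position 8 ('c'): new char, reset run to 1
  Position 9 ('b'): new char, reset run to 1
  Position 10 ('b'): continues run of 'b', length=2
  Position 11 ('a'): new char, reset run to 1
Longest run: 'c' with length 7

7


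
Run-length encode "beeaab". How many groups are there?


Input: beeaab
Scanning for consecutive runs:
  Group 1: 'b' x 1 (positions 0-0)
  Group 2: 'e' x 2 (positions 1-2)
  Group 3: 'a' x 2 (positions 3-4)
  Group 4: 'b' x 1 (positions 5-5)
Total groups: 4

4


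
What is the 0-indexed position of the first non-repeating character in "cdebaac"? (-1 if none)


Input: cdebaac
Character frequencies:
  'a': 2
  'b': 1
  'c': 2
  'd': 1
  'e': 1
Scanning left to right for freq == 1:
  Position 0 ('c'): freq=2, skip
  Position 1 ('d'): unique! => answer = 1

1


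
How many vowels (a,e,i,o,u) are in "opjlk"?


Input: opjlk
Checking each character:
  'o' at position 0: vowel (running total: 1)
  'p' at position 1: consonant
  'j' at position 2: consonant
  'l' at position 3: consonant
  'k' at position 4: consonant
Total vowels: 1

1


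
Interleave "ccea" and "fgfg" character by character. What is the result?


Interleaving "ccea" and "fgfg":
  Position 0: 'c' from first, 'f' from second => "cf"
  Position 1: 'c' from first, 'g' from second => "cg"
  Position 2: 'e' from first, 'f' from second => "ef"
  Position 3: 'a' from first, 'g' from second => "ag"
Result: cfcgefag

cfcgefag


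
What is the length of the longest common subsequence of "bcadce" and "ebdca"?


LCS of "bcadce" and "ebdca"
DP table:
           e    b    d    c    a
      0    0    0    0    0    0
  b   0    0    1    1    1    1
  c   0    0    1    1    2    2
  a   0    0    1    1    2    3
  d   0    0    1    2    2    3
  c   0    0    1    2    3    3
  e   0    1    1    2    3    3
LCS length = dp[6][5] = 3

3


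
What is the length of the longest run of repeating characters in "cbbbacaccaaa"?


Input: "cbbbacaccaaa"
Scanning for longest run:
  Position 1 ('b'): new char, reset run to 1
  Position 2 ('b'): continues run of 'b', length=2
  Position 3 ('b'): continues run of 'b', length=3
  Position 4 ('a'): new char, reset run to 1
  Position 5 ('c'): new char, reset run to 1
  Position 6 ('a'): new char, reset run to 1
  Position 7 ('c'): new char, reset run to 1
  Position 8 ('c'): continues run of 'c', length=2
  Position 9 ('a'): new char, reset run to 1
  Position 10 ('a'): continues run of 'a', length=2
  Position 11 ('a'): continues run of 'a', length=3
Longest run: 'b' with length 3

3


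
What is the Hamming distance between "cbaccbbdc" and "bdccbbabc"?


Comparing "cbaccbbdc" and "bdccbbabc" position by position:
  Position 0: 'c' vs 'b' => differ
  Position 1: 'b' vs 'd' => differ
  Position 2: 'a' vs 'c' => differ
  Position 3: 'c' vs 'c' => same
  Position 4: 'c' vs 'b' => differ
  Position 5: 'b' vs 'b' => same
  Position 6: 'b' vs 'a' => differ
  Position 7: 'd' vs 'b' => differ
  Position 8: 'c' vs 'c' => same
Total differences (Hamming distance): 6

6


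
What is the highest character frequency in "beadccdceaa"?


Input: beadccdceaa
Character counts:
  'a': 3
  'b': 1
  'c': 3
  'd': 2
  'e': 2
Maximum frequency: 3

3


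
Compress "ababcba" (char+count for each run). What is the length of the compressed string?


Input: ababcba
Runs:
  'a' x 1 => "a1"
  'b' x 1 => "b1"
  'a' x 1 => "a1"
  'b' x 1 => "b1"
  'c' x 1 => "c1"
  'b' x 1 => "b1"
  'a' x 1 => "a1"
Compressed: "a1b1a1b1c1b1a1"
Compressed length: 14

14


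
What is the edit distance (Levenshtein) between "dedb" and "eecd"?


Computing edit distance: "dedb" -> "eecd"
DP table:
           e    e    c    d
      0    1    2    3    4
  d   1    1    2    3    3
  e   2    1    1    2    3
  d   3    2    2    2    2
  b   4    3    3    3    3
Edit distance = dp[4][4] = 3

3


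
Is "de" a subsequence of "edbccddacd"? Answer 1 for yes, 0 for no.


Check if "de" is a subsequence of "edbccddacd"
Greedy scan:
  Position 0 ('e'): no match needed
  Position 1 ('d'): matches sub[0] = 'd'
  Position 2 ('b'): no match needed
  Position 3 ('c'): no match needed
  Position 4 ('c'): no match needed
  Position 5 ('d'): no match needed
  Position 6 ('d'): no match needed
  Position 7 ('a'): no match needed
  Position 8 ('c'): no match needed
  Position 9 ('d'): no match needed
Only matched 1/2 characters => not a subsequence

0


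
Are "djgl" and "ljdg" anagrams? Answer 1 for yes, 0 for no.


Strings: "djgl", "ljdg"
Sorted first:  dgjl
Sorted second: dgjl
Sorted forms match => anagrams

1


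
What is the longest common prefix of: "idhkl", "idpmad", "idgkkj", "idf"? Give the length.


Words: idhkl, idpmad, idgkkj, idf
  Position 0: all 'i' => match
  Position 1: all 'd' => match
  Position 2: ('h', 'p', 'g', 'f') => mismatch, stop
LCP = "id" (length 2)

2


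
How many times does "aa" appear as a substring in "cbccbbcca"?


Searching for "aa" in "cbccbbcca"
Scanning each position:
  Position 0: "cb" => no
  Position 1: "bc" => no
  Position 2: "cc" => no
  Position 3: "cb" => no
  Position 4: "bb" => no
  Position 5: "bc" => no
  Position 6: "cc" => no
  Position 7: "ca" => no
Total occurrences: 0

0


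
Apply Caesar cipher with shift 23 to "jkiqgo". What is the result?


Caesar cipher: shift "jkiqgo" by 23
  'j' (pos 9) + 23 = pos 6 = 'g'
  'k' (pos 10) + 23 = pos 7 = 'h'
  'i' (pos 8) + 23 = pos 5 = 'f'
  'q' (pos 16) + 23 = pos 13 = 'n'
  'g' (pos 6) + 23 = pos 3 = 'd'
  'o' (pos 14) + 23 = pos 11 = 'l'
Result: ghfndl

ghfndl


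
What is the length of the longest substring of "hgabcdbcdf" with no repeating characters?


Input: "hgabcdbcdf"
Sliding window (track last position of each char):
  Position 0 ('h'): window [0,0] length 1 -- new best
  Position 1 ('g'): window [0,1] length 2 -- new best
  Position 2 ('a'): window [0,2] length 3 -- new best
  Position 3 ('b'): window [0,3] length 4 -- new best
  Position 4 ('c'): window [0,4] length 5 -- new best
  Position 5 ('d'): window [0,5] length 6 -- new best
  Position 6 ('b'): repeat (last at 3), move window start to 4
  Position 6 ('b'): window [4,6] length 3
  Position 7 ('c'): repeat (last at 4), move window start to 5
  Position 7 ('c'): window [5,7] length 3
  Position 8 ('d'): repeat (last at 5), move window start to 6
  Position 8 ('d'): window [6,8] length 3
  Position 9 ('f'): window [6,9] length 4
Longest substring with no repeats: "hgabcd" with length 6

6


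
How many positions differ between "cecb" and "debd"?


Comparing "cecb" and "debd" position by position:
  Position 0: 'c' vs 'd' => DIFFER
  Position 1: 'e' vs 'e' => same
  Position 2: 'c' vs 'b' => DIFFER
  Position 3: 'b' vs 'd' => DIFFER
Positions that differ: 3

3


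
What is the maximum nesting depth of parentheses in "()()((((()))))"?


Input: "()()((((()))))"
Tracking depth:
  Position 0 '(': depth becomes 1
  Position 1 ')': depth becomes 0
  Position 2 '(': depth becomes 1
  Position 3 ')': depth becomes 0
  Position 4 '(': depth becomes 1
  Position 5 '(': depth becomes 2
  Position 6 '(': depth becomes 3
  Position 7 '(': depth becomes 4
  Position 8 '(': depth becomes 5
  Position 9 ')': depth becomes 4
  Position 10 ')': depth becomes 3
  Position 11 ')': depth becomes 2
  Position 12 ')': depth becomes 1
  Position 13 ')': depth becomes 0
Maximum depth reached: 5

5


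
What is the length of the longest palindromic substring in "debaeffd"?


Input: "debaeffd"
Checking substrings for palindromes:
  [5:7] "ff" (len 2) => palindrome
Longest palindromic substring: "ff" with length 2

2


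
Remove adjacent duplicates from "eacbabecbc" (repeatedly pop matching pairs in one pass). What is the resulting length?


Input: eacbabecbc
Stack-based adjacent duplicate removal:
  Read 'e': push. Stack: e
  Read 'a': push. Stack: ea
  Read 'c': push. Stack: eac
  Read 'b': push. Stack: eacb
  Read 'a': push. Stack: eacba
  Read 'b': push. Stack: eacbab
  Read 'e': push. Stack: eacbabe
  Read 'c': push. Stack: eacbabec
  Read 'b': push. Stack: eacbabecb
  Read 'c': push. Stack: eacbabecbc
Final stack: "eacbabecbc" (length 10)

10


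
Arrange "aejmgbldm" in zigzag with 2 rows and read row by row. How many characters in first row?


Zigzag "aejmgbldm" into 2 rows:
Placing characters:
  'a' => row 0
  'e' => row 1
  'j' => row 0
  'm' => row 1
  'g' => row 0
  'b' => row 1
  'l' => row 0
  'd' => row 1
  'm' => row 0
Rows:
  Row 0: "ajglm"
  Row 1: "embd"
First row length: 5

5


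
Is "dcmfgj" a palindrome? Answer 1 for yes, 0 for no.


Input: dcmfgj
Reversed: jgfmcd
  Compare pos 0 ('d') with pos 5 ('j'): MISMATCH
  Compare pos 1 ('c') with pos 4 ('g'): MISMATCH
  Compare pos 2 ('m') with pos 3 ('f'): MISMATCH
Result: not a palindrome

0


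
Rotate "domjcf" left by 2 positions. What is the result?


Input: "domjcf", rotate left by 2
First 2 characters: "do"
Remaining characters: "mjcf"
Concatenate remaining + first: "mjcf" + "do" = "mjcfdo"

mjcfdo


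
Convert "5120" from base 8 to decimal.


Input: "5120" in base 8
Positional expansion:
  Digit '5' (value 5) x 8^3 = 2560
  Digit '1' (value 1) x 8^2 = 64
  Digit '2' (value 2) x 8^1 = 16
  Digit '0' (value 0) x 8^0 = 0
Sum = 2640

2640


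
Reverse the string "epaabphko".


Input: epaabphko
Reading characters right to left:
  Position 8: 'o'
  Position 7: 'k'
  Position 6: 'h'
  Position 5: 'p'
  Position 4: 'b'
  Position 3: 'a'
  Position 2: 'a'
  Position 1: 'p'
  Position 0: 'e'
Reversed: okhpbaape

okhpbaape


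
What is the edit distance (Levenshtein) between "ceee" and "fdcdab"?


Computing edit distance: "ceee" -> "fdcdab"
DP table:
           f    d    c    d    a    b
      0    1    2    3    4    5    6
  c   1    1    2    2    3    4    5
  e   2    2    2    3    3    4    5
  e   3    3    3    3    4    4    5
  e   4    4    4    4    4    5    5
Edit distance = dp[4][6] = 5

5
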